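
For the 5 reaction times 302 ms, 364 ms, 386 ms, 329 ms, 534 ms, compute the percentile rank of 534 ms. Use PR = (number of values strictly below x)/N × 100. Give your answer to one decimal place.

N = 5.
Strictly below 534: 4. Equal to 534: 1.
PR = 4/5 × 100 = 80.0

80.0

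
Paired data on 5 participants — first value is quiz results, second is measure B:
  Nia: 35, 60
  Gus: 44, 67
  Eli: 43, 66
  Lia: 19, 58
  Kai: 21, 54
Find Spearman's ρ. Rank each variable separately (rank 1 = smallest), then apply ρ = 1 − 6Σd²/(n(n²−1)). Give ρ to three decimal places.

0.900

Ranks of variable 1: 3, 5, 4, 1, 2
Ranks of variable 2: 3, 5, 4, 2, 1
d = r₁ − r₂: 0, 0, 0, -1, 1
d²: 0, 0, 0, 1, 1; Σd² = 2
ρ = 1 − 6·2/(5·24) = 1 − 12/120 = 0.900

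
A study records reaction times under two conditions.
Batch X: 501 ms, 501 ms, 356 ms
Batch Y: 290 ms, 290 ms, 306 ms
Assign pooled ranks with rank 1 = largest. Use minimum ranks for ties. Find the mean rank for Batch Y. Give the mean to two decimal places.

4.67

Sorted (descending): 501, 501, 356, 306, 290, 290
The 2 values of 501 occupy positions 1–2 → each gets rank 1.
The 2 values of 290 occupy positions 5–6 → each gets rank 5.
Batch Y values → pooled ranks: 290→5, 290→5, 306→4
Mean rank = (5 + 5 + 4) / 3 = 4.67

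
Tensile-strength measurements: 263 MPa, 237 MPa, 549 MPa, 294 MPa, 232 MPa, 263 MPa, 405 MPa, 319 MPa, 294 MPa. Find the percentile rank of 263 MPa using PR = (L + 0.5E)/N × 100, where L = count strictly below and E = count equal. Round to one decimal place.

N = 9.
Strictly below 263: 2. Equal to 263: 2.
PR = (2 + 0.5·2)/9 × 100 = 33.3

33.3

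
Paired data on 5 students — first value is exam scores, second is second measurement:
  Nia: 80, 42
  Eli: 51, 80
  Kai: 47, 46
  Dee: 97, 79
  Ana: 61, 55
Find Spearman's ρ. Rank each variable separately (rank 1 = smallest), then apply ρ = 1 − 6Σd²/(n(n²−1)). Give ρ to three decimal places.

Ranks of variable 1: 4, 2, 1, 5, 3
Ranks of variable 2: 1, 5, 2, 4, 3
d = r₁ − r₂: 3, -3, -1, 1, 0
d²: 9, 9, 1, 1, 0; Σd² = 20
ρ = 1 − 6·20/(5·24) = 1 − 120/120 = 0.000

0.000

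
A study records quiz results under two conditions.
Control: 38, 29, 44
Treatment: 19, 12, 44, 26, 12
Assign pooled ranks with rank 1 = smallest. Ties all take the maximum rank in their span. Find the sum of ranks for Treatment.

19

Sorted (ascending): 12, 12, 19, 26, 29, 38, 44, 44
The 2 values of 12 occupy positions 1–2 → each gets rank 2.
The 2 values of 44 occupy positions 7–8 → each gets rank 8.
Treatment values → pooled ranks: 19→3, 12→2, 44→8, 26→4, 12→2
Rank sum = 3 + 2 + 8 + 4 + 2 = 19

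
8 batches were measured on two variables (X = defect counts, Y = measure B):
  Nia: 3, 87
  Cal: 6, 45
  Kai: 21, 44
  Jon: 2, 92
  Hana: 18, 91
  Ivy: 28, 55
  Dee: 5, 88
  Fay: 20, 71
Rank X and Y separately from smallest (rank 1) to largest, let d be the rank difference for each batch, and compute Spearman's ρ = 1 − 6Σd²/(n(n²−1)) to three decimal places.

Ranks of variable 1: 2, 4, 7, 1, 5, 8, 3, 6
Ranks of variable 2: 5, 2, 1, 8, 7, 3, 6, 4
d = r₁ − r₂: -3, 2, 6, -7, -2, 5, -3, 2
d²: 9, 4, 36, 49, 4, 25, 9, 4; Σd² = 140
ρ = 1 − 6·140/(8·63) = 1 − 840/504 = -0.667

-0.667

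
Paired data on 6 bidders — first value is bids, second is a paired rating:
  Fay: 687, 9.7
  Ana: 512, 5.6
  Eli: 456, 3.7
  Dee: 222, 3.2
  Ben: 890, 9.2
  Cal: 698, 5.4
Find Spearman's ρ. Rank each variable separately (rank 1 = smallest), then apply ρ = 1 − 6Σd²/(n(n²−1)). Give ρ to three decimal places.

0.714

Ranks of variable 1: 4, 3, 2, 1, 6, 5
Ranks of variable 2: 6, 4, 2, 1, 5, 3
d = r₁ − r₂: -2, -1, 0, 0, 1, 2
d²: 4, 1, 0, 0, 1, 4; Σd² = 10
ρ = 1 − 6·10/(6·35) = 1 − 60/210 = 0.714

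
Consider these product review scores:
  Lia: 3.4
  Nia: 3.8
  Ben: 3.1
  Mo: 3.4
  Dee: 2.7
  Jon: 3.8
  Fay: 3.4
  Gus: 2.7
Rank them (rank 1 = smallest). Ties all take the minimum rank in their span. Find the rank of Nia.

Sorted (ascending): 2.7, 2.7, 3.1, 3.4, 3.4, 3.4, 3.8, 3.8
The 2 values of 2.7 occupy positions 1–2 → each gets rank 1.
The 3 values of 3.4 occupy positions 4–6 → each gets rank 4.
The 2 values of 3.8 occupy positions 7–8 → each gets rank 7.
Nia has value 3.8 → rank 7.

7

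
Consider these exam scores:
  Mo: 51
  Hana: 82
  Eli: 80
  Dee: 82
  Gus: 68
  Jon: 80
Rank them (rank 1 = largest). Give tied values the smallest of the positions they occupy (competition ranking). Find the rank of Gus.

5

Sorted (descending): 82, 82, 80, 80, 68, 51
The 2 values of 82 occupy positions 1–2 → each gets rank 1.
The 2 values of 80 occupy positions 3–4 → each gets rank 3.
Gus has value 68 → rank 5.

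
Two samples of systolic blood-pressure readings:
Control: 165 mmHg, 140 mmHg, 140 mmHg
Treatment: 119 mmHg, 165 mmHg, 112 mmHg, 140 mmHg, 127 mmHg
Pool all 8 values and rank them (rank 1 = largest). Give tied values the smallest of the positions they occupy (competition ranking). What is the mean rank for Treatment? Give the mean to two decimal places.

Sorted (descending): 165, 165, 140, 140, 140, 127, 119, 112
The 2 values of 165 occupy positions 1–2 → each gets rank 1.
The 3 values of 140 occupy positions 3–5 → each gets rank 3.
Treatment values → pooled ranks: 119→7, 165→1, 112→8, 140→3, 127→6
Mean rank = (7 + 1 + 8 + 3 + 6) / 5 = 5.00

5.00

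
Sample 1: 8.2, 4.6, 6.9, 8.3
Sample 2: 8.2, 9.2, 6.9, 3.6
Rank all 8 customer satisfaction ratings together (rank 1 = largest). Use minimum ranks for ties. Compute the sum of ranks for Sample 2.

Sorted (descending): 9.2, 8.3, 8.2, 8.2, 6.9, 6.9, 4.6, 3.6
The 2 values of 8.2 occupy positions 3–4 → each gets rank 3.
The 2 values of 6.9 occupy positions 5–6 → each gets rank 5.
Sample 2 values → pooled ranks: 8.2→3, 9.2→1, 6.9→5, 3.6→8
Rank sum = 3 + 1 + 5 + 8 = 17

17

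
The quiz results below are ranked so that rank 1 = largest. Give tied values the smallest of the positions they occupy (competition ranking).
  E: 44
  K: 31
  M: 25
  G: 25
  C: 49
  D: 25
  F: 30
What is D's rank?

5

Sorted (descending): 49, 44, 31, 30, 25, 25, 25
The 3 values of 25 occupy positions 5–7 → each gets rank 5.
D has value 25 → rank 5.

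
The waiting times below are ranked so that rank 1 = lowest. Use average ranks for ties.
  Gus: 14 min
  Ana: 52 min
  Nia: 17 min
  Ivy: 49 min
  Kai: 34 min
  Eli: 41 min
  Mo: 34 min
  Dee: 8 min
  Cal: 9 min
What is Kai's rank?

Sorted (ascending): 8, 9, 14, 17, 34, 34, 41, 49, 52
The 2 values of 34 occupy positions 5–6 → average rank (5+6)/2 = 5.5.
Kai has value 34 min → rank 5.5.

5.5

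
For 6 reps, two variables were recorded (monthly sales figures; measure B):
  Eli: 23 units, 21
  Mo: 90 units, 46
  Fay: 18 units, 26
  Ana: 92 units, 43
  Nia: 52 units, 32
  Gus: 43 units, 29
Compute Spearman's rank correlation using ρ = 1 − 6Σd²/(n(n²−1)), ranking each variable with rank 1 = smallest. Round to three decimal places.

0.886

Ranks of variable 1: 2, 5, 1, 6, 4, 3
Ranks of variable 2: 1, 6, 2, 5, 4, 3
d = r₁ − r₂: 1, -1, -1, 1, 0, 0
d²: 1, 1, 1, 1, 0, 0; Σd² = 4
ρ = 1 − 6·4/(6·35) = 1 − 24/210 = 0.886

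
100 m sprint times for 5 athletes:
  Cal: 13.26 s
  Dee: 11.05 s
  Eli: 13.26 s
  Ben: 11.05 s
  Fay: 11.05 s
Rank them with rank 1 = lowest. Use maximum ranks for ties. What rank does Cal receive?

Sorted (ascending): 11.05, 11.05, 11.05, 13.26, 13.26
The 3 values of 11.05 occupy positions 1–3 → each gets rank 3.
The 2 values of 13.26 occupy positions 4–5 → each gets rank 5.
Cal has value 13.26 s → rank 5.

5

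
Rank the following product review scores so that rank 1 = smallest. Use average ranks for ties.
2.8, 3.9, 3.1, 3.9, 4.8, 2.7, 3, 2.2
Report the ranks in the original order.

3, 6.5, 5, 6.5, 8, 2, 4, 1

Sorted (ascending): 2.2, 2.7, 2.8, 3, 3.1, 3.9, 3.9, 4.8
The 2 values of 3.9 occupy positions 6–7 → average rank (6+7)/2 = 6.5.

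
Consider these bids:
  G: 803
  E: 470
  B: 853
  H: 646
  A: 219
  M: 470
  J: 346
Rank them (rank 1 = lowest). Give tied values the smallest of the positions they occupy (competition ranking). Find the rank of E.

Sorted (ascending): 219, 346, 470, 470, 646, 803, 853
The 2 values of 470 occupy positions 3–4 → each gets rank 3.
E has value 470 → rank 3.

3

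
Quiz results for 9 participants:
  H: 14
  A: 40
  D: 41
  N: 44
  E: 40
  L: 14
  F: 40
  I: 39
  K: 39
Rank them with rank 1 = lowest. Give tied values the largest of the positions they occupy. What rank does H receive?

Sorted (ascending): 14, 14, 39, 39, 40, 40, 40, 41, 44
The 2 values of 14 occupy positions 1–2 → each gets rank 2.
The 2 values of 39 occupy positions 3–4 → each gets rank 4.
The 3 values of 40 occupy positions 5–7 → each gets rank 7.
H has value 14 → rank 2.

2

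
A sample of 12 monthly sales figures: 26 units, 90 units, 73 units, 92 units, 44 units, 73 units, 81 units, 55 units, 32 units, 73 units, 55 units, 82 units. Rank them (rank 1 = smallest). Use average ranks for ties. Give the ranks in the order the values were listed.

1, 11, 7, 12, 3, 7, 9, 4.5, 2, 7, 4.5, 10

Sorted (ascending): 26, 32, 44, 55, 55, 73, 73, 73, 81, 82, 90, 92
The 2 values of 55 occupy positions 4–5 → average rank (4+5)/2 = 4.5.
The 3 values of 73 occupy positions 6–8 → average rank 7.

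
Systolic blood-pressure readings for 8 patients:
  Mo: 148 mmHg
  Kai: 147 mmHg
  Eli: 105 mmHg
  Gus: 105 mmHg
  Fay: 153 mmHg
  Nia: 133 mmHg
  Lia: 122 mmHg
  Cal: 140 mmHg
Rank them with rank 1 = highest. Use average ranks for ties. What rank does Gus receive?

Sorted (descending): 153, 148, 147, 140, 133, 122, 105, 105
The 2 values of 105 occupy positions 7–8 → average rank (7+8)/2 = 7.5.
Gus has value 105 mmHg → rank 7.5.

7.5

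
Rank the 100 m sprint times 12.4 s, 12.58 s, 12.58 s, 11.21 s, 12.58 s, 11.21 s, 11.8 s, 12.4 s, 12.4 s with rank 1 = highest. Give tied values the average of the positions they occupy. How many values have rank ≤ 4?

Sorted (descending): 12.58, 12.58, 12.58, 12.4, 12.4, 12.4, 11.8, 11.21, 11.21
The 3 values of 12.58 occupy positions 1–3 → average rank 2.
The 3 values of 12.4 occupy positions 4–6 → average rank 5.
The 2 values of 11.21 occupy positions 8–9 → average rank (8+9)/2 = 8.5.
Ranks ≤ 4: {2, 2, 2} → 3 values.

3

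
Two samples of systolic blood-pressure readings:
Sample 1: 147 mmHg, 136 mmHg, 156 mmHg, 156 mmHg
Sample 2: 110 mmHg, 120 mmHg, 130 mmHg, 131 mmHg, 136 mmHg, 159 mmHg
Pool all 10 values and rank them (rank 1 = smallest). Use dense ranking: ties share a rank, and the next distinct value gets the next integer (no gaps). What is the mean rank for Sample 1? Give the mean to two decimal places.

Sorted (ascending): 110, 120, 130, 131, 136, 136, 147, 156, 156, 159
The 2 values of 136 share dense rank 5.
The 2 values of 156 share dense rank 7.
Remaining distinct values take the next consecutive integers.
Sample 1 values → pooled ranks: 147→6, 136→5, 156→7, 156→7
Mean rank = (6 + 5 + 7 + 7) / 4 = 6.25

6.25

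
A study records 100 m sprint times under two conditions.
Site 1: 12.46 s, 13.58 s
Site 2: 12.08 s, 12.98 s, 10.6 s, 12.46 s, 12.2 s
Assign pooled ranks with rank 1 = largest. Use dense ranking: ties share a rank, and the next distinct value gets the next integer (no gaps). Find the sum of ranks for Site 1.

Sorted (descending): 13.58, 12.98, 12.46, 12.46, 12.2, 12.08, 10.6
The 2 values of 12.46 share dense rank 3.
Remaining distinct values take the next consecutive integers.
Site 1 values → pooled ranks: 12.46→3, 13.58→1
Rank sum = 3 + 1 = 4

4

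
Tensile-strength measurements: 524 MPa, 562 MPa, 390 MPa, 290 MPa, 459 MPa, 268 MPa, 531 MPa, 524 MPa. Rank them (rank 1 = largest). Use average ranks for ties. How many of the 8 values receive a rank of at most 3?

Sorted (descending): 562, 531, 524, 524, 459, 390, 290, 268
The 2 values of 524 occupy positions 3–4 → average rank (3+4)/2 = 3.5.
Ranks ≤ 3: {1, 2} → 2 values.

2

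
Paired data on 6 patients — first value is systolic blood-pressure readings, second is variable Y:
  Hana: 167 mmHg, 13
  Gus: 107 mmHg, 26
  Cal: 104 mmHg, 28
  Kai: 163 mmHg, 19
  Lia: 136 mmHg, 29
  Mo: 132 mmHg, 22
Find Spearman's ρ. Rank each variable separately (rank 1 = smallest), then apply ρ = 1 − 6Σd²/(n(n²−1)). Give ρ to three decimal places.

-0.657

Ranks of variable 1: 6, 2, 1, 5, 4, 3
Ranks of variable 2: 1, 4, 5, 2, 6, 3
d = r₁ − r₂: 5, -2, -4, 3, -2, 0
d²: 25, 4, 16, 9, 4, 0; Σd² = 58
ρ = 1 − 6·58/(6·35) = 1 − 348/210 = -0.657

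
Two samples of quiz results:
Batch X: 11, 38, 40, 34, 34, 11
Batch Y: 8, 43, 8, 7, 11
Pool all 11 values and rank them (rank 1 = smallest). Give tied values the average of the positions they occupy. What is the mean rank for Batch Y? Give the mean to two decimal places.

4.40

Sorted (ascending): 7, 8, 8, 11, 11, 11, 34, 34, 38, 40, 43
The 2 values of 8 occupy positions 2–3 → average rank (2+3)/2 = 2.5.
The 3 values of 11 occupy positions 4–6 → average rank 5.
The 2 values of 34 occupy positions 7–8 → average rank (7+8)/2 = 7.5.
Batch Y values → pooled ranks: 8→2.5, 43→11, 8→2.5, 7→1, 11→5
Mean rank = (2.5 + 11 + 2.5 + 1 + 5) / 5 = 4.40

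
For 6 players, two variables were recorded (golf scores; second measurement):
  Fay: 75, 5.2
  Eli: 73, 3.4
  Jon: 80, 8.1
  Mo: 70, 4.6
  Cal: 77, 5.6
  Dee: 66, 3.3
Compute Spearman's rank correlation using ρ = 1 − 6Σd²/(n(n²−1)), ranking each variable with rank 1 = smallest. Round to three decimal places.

0.943

Ranks of variable 1: 4, 3, 6, 2, 5, 1
Ranks of variable 2: 4, 2, 6, 3, 5, 1
d = r₁ − r₂: 0, 1, 0, -1, 0, 0
d²: 0, 1, 0, 1, 0, 0; Σd² = 2
ρ = 1 − 6·2/(6·35) = 1 − 12/210 = 0.943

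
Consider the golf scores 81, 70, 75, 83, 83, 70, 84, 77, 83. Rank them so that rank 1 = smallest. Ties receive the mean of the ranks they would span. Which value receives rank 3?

Sorted (ascending): 70, 70, 75, 77, 81, 83, 83, 83, 84
The 2 values of 70 occupy positions 1–2 → average rank (1+2)/2 = 1.5.
The 3 values of 83 occupy positions 6–8 → average rank 7.
Rank 3 → value 75.

75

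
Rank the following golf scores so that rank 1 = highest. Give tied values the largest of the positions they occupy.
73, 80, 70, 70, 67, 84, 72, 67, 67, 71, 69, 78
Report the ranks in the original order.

4, 2, 8, 8, 12, 1, 5, 12, 12, 6, 9, 3

Sorted (descending): 84, 80, 78, 73, 72, 71, 70, 70, 69, 67, 67, 67
The 2 values of 70 occupy positions 7–8 → each gets rank 8.
The 3 values of 67 occupy positions 10–12 → each gets rank 12.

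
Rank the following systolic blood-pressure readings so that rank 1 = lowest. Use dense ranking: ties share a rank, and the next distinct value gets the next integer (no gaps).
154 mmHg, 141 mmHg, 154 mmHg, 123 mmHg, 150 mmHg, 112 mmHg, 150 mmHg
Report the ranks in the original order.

Sorted (ascending): 112, 123, 141, 150, 150, 154, 154
The 2 values of 150 share dense rank 4.
The 2 values of 154 share dense rank 5.
Remaining distinct values take the next consecutive integers.

5, 3, 5, 2, 4, 1, 4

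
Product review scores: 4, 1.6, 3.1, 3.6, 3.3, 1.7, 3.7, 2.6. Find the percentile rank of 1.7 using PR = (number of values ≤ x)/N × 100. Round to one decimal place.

N = 8.
Strictly below 1.7: 1. Equal to 1.7: 1.
PR = 2/8 × 100 = 25.0

25.0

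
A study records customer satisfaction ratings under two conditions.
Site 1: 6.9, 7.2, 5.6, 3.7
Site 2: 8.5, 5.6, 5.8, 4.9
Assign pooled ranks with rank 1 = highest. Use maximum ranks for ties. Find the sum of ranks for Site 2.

18

Sorted (descending): 8.5, 7.2, 6.9, 5.8, 5.6, 5.6, 4.9, 3.7
The 2 values of 5.6 occupy positions 5–6 → each gets rank 6.
Site 2 values → pooled ranks: 8.5→1, 5.6→6, 5.8→4, 4.9→7
Rank sum = 1 + 6 + 4 + 7 = 18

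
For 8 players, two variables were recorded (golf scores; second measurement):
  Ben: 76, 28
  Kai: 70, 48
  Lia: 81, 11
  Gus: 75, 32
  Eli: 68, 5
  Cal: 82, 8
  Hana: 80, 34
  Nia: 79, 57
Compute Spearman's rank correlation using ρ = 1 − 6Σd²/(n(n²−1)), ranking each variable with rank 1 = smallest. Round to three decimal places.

-0.071

Ranks of variable 1: 4, 2, 7, 3, 1, 8, 6, 5
Ranks of variable 2: 4, 7, 3, 5, 1, 2, 6, 8
d = r₁ − r₂: 0, -5, 4, -2, 0, 6, 0, -3
d²: 0, 25, 16, 4, 0, 36, 0, 9; Σd² = 90
ρ = 1 − 6·90/(8·63) = 1 − 540/504 = -0.071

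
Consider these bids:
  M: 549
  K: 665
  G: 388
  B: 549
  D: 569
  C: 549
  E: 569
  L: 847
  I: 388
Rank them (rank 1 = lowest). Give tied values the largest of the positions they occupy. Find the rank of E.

7

Sorted (ascending): 388, 388, 549, 549, 549, 569, 569, 665, 847
The 2 values of 388 occupy positions 1–2 → each gets rank 2.
The 3 values of 549 occupy positions 3–5 → each gets rank 5.
The 2 values of 569 occupy positions 6–7 → each gets rank 7.
E has value 569 → rank 7.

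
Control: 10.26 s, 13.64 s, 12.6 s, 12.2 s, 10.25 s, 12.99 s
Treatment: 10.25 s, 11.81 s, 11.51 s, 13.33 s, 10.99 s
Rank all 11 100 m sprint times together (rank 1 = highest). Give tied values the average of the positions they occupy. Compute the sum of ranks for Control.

Sorted (descending): 13.64, 13.33, 12.99, 12.6, 12.2, 11.81, 11.51, 10.99, 10.26, 10.25, 10.25
The 2 values of 10.25 occupy positions 10–11 → average rank (10+11)/2 = 10.5.
Control values → pooled ranks: 10.26→9, 13.64→1, 12.6→4, 12.2→5, 10.25→10.5, 12.99→3
Rank sum = 9 + 1 + 4 + 5 + 10.5 + 3 = 32.5

32.5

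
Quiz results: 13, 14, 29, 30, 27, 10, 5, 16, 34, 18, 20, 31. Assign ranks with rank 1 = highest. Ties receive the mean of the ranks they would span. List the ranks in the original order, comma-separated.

Sorted (descending): 34, 31, 30, 29, 27, 20, 18, 16, 14, 13, 10, 5
No ties — each value takes its position as its rank.

10, 9, 4, 3, 5, 11, 12, 8, 1, 7, 6, 2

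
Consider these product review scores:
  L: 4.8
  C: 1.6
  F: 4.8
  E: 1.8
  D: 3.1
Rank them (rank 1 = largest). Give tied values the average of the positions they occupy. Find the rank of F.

Sorted (descending): 4.8, 4.8, 3.1, 1.8, 1.6
The 2 values of 4.8 occupy positions 1–2 → average rank (1+2)/2 = 1.5.
F has value 4.8 → rank 1.5.

1.5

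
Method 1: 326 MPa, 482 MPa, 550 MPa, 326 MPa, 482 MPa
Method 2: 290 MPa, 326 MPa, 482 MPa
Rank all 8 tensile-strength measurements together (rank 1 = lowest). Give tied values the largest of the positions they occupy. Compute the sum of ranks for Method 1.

30

Sorted (ascending): 290, 326, 326, 326, 482, 482, 482, 550
The 3 values of 326 occupy positions 2–4 → each gets rank 4.
The 3 values of 482 occupy positions 5–7 → each gets rank 7.
Method 1 values → pooled ranks: 326→4, 482→7, 550→8, 326→4, 482→7
Rank sum = 4 + 7 + 8 + 4 + 7 = 30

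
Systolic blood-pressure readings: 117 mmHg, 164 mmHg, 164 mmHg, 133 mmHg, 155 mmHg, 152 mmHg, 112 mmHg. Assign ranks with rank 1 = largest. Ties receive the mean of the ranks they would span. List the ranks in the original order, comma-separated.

Sorted (descending): 164, 164, 155, 152, 133, 117, 112
The 2 values of 164 occupy positions 1–2 → average rank (1+2)/2 = 1.5.

6, 1.5, 1.5, 5, 3, 4, 7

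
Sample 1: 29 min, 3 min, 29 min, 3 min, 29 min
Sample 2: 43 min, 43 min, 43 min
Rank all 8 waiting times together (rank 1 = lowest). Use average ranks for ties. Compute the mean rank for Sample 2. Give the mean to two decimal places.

Sorted (ascending): 3, 3, 29, 29, 29, 43, 43, 43
The 2 values of 3 occupy positions 1–2 → average rank (1+2)/2 = 1.5.
The 3 values of 29 occupy positions 3–5 → average rank 4.
The 3 values of 43 occupy positions 6–8 → average rank 7.
Sample 2 values → pooled ranks: 43→7, 43→7, 43→7
Mean rank = (7 + 7 + 7) / 3 = 7.00

7.00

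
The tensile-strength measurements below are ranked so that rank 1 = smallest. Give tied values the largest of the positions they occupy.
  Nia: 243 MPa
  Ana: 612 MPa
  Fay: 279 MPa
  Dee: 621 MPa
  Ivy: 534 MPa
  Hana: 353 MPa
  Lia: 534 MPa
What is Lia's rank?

Sorted (ascending): 243, 279, 353, 534, 534, 612, 621
The 2 values of 534 occupy positions 4–5 → each gets rank 5.
Lia has value 534 MPa → rank 5.

5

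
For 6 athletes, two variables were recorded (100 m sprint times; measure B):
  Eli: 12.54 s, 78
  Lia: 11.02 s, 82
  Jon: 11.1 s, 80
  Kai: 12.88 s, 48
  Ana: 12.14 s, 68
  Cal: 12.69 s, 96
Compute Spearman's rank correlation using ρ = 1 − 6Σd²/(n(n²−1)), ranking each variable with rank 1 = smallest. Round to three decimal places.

Ranks of variable 1: 4, 1, 2, 6, 3, 5
Ranks of variable 2: 3, 5, 4, 1, 2, 6
d = r₁ − r₂: 1, -4, -2, 5, 1, -1
d²: 1, 16, 4, 25, 1, 1; Σd² = 48
ρ = 1 − 6·48/(6·35) = 1 − 288/210 = -0.371

-0.371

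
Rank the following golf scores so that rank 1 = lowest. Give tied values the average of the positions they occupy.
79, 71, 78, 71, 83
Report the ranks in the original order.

Sorted (ascending): 71, 71, 78, 79, 83
The 2 values of 71 occupy positions 1–2 → average rank (1+2)/2 = 1.5.

4, 1.5, 3, 1.5, 5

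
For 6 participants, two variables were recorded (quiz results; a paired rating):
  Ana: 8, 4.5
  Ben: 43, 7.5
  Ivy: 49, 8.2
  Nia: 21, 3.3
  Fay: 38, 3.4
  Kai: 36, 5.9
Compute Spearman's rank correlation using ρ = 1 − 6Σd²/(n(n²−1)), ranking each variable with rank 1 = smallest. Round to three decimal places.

Ranks of variable 1: 1, 5, 6, 2, 4, 3
Ranks of variable 2: 3, 5, 6, 1, 2, 4
d = r₁ − r₂: -2, 0, 0, 1, 2, -1
d²: 4, 0, 0, 1, 4, 1; Σd² = 10
ρ = 1 − 6·10/(6·35) = 1 − 60/210 = 0.714

0.714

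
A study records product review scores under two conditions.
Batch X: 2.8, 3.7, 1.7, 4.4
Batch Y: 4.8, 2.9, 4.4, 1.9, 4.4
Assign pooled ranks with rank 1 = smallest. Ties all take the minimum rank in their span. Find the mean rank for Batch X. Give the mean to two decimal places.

3.75

Sorted (ascending): 1.7, 1.9, 2.8, 2.9, 3.7, 4.4, 4.4, 4.4, 4.8
The 3 values of 4.4 occupy positions 6–8 → each gets rank 6.
Batch X values → pooled ranks: 2.8→3, 3.7→5, 1.7→1, 4.4→6
Mean rank = (3 + 5 + 1 + 6) / 4 = 3.75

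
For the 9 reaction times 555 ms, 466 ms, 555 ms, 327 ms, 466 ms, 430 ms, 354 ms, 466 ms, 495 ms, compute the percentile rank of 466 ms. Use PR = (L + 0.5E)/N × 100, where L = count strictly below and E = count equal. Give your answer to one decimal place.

N = 9.
Strictly below 466: 3. Equal to 466: 3.
PR = (3 + 0.5·3)/9 × 100 = 50.0

50.0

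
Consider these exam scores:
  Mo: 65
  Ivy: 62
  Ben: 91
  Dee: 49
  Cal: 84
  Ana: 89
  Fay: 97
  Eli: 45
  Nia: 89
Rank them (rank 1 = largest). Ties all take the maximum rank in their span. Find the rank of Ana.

4

Sorted (descending): 97, 91, 89, 89, 84, 65, 62, 49, 45
The 2 values of 89 occupy positions 3–4 → each gets rank 4.
Ana has value 89 → rank 4.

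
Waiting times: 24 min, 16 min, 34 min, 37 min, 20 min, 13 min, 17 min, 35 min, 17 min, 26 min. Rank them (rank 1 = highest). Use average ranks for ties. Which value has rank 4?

26

Sorted (descending): 37, 35, 34, 26, 24, 20, 17, 17, 16, 13
The 2 values of 17 occupy positions 7–8 → average rank (7+8)/2 = 7.5.
Rank 4 → value 26.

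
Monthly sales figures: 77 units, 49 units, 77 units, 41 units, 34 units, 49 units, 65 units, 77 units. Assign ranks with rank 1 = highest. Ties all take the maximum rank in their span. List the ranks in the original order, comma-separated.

Sorted (descending): 77, 77, 77, 65, 49, 49, 41, 34
The 3 values of 77 occupy positions 1–3 → each gets rank 3.
The 2 values of 49 occupy positions 5–6 → each gets rank 6.

3, 6, 3, 7, 8, 6, 4, 3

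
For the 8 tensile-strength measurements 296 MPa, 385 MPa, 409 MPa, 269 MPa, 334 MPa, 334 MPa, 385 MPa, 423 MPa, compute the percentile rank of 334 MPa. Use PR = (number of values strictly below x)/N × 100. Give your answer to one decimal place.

N = 8.
Strictly below 334: 2. Equal to 334: 2.
PR = 2/8 × 100 = 25.0

25.0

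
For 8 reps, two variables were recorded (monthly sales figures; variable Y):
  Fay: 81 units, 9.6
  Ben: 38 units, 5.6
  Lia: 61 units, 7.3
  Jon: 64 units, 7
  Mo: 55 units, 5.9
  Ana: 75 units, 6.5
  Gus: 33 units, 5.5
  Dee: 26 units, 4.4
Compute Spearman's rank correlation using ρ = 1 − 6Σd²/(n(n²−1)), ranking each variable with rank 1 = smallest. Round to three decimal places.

Ranks of variable 1: 8, 3, 5, 6, 4, 7, 2, 1
Ranks of variable 2: 8, 3, 7, 6, 4, 5, 2, 1
d = r₁ − r₂: 0, 0, -2, 0, 0, 2, 0, 0
d²: 0, 0, 4, 0, 0, 4, 0, 0; Σd² = 8
ρ = 1 − 6·8/(8·63) = 1 − 48/504 = 0.905

0.905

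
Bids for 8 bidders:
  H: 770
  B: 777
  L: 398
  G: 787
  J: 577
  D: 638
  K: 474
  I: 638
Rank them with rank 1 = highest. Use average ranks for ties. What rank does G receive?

1

Sorted (descending): 787, 777, 770, 638, 638, 577, 474, 398
The 2 values of 638 occupy positions 4–5 → average rank (4+5)/2 = 4.5.
G has value 787 → rank 1.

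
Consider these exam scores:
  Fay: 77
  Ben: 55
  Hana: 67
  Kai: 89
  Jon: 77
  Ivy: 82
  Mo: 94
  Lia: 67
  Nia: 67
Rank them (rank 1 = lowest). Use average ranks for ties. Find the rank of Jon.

Sorted (ascending): 55, 67, 67, 67, 77, 77, 82, 89, 94
The 3 values of 67 occupy positions 2–4 → average rank 3.
The 2 values of 77 occupy positions 5–6 → average rank (5+6)/2 = 5.5.
Jon has value 77 → rank 5.5.

5.5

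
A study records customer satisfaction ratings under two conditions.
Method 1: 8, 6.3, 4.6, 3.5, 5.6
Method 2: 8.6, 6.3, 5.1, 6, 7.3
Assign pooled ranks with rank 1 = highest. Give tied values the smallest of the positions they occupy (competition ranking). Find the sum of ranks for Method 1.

32

Sorted (descending): 8.6, 8, 7.3, 6.3, 6.3, 6, 5.6, 5.1, 4.6, 3.5
The 2 values of 6.3 occupy positions 4–5 → each gets rank 4.
Method 1 values → pooled ranks: 8→2, 6.3→4, 4.6→9, 3.5→10, 5.6→7
Rank sum = 2 + 4 + 9 + 10 + 7 = 32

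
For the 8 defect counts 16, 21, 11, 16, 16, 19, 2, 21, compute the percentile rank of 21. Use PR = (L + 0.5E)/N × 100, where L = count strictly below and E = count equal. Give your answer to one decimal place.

87.5

N = 8.
Strictly below 21: 6. Equal to 21: 2.
PR = (6 + 0.5·2)/8 × 100 = 87.5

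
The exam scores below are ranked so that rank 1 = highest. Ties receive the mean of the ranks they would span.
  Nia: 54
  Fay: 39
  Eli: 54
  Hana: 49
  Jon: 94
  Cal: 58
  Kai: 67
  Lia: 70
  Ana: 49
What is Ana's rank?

7.5

Sorted (descending): 94, 70, 67, 58, 54, 54, 49, 49, 39
The 2 values of 54 occupy positions 5–6 → average rank (5+6)/2 = 5.5.
The 2 values of 49 occupy positions 7–8 → average rank (7+8)/2 = 7.5.
Ana has value 49 → rank 7.5.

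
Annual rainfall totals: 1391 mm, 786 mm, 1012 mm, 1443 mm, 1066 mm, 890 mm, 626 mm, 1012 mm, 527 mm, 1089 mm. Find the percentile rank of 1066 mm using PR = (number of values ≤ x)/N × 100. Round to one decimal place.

70.0

N = 10.
Strictly below 1066: 6. Equal to 1066: 1.
PR = 7/10 × 100 = 70.0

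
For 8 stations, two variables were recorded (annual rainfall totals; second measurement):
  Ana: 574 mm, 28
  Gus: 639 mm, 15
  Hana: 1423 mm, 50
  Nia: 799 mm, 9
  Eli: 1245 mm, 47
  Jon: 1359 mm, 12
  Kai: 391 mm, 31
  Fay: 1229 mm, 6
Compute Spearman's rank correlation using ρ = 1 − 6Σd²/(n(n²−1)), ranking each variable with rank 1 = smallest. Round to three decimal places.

0.143

Ranks of variable 1: 2, 3, 8, 4, 6, 7, 1, 5
Ranks of variable 2: 5, 4, 8, 2, 7, 3, 6, 1
d = r₁ − r₂: -3, -1, 0, 2, -1, 4, -5, 4
d²: 9, 1, 0, 4, 1, 16, 25, 16; Σd² = 72
ρ = 1 − 6·72/(8·63) = 1 − 432/504 = 0.143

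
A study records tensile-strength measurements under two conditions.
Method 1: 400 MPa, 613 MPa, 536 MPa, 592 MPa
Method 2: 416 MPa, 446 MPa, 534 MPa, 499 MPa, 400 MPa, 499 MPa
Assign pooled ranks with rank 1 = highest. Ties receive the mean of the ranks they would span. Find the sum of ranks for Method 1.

Sorted (descending): 613, 592, 536, 534, 499, 499, 446, 416, 400, 400
The 2 values of 499 occupy positions 5–6 → average rank (5+6)/2 = 5.5.
The 2 values of 400 occupy positions 9–10 → average rank (9+10)/2 = 9.5.
Method 1 values → pooled ranks: 400→9.5, 613→1, 536→3, 592→2
Rank sum = 9.5 + 1 + 3 + 2 = 15.5

15.5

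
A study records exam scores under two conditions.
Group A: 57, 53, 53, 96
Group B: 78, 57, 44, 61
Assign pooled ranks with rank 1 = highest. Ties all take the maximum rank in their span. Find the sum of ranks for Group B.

Sorted (descending): 96, 78, 61, 57, 57, 53, 53, 44
The 2 values of 57 occupy positions 4–5 → each gets rank 5.
The 2 values of 53 occupy positions 6–7 → each gets rank 7.
Group B values → pooled ranks: 78→2, 57→5, 44→8, 61→3
Rank sum = 2 + 5 + 8 + 3 = 18

18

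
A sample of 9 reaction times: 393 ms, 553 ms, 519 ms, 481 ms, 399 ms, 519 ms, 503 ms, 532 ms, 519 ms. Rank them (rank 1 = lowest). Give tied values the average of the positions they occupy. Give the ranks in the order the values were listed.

Sorted (ascending): 393, 399, 481, 503, 519, 519, 519, 532, 553
The 3 values of 519 occupy positions 5–7 → average rank 6.

1, 9, 6, 3, 2, 6, 4, 8, 6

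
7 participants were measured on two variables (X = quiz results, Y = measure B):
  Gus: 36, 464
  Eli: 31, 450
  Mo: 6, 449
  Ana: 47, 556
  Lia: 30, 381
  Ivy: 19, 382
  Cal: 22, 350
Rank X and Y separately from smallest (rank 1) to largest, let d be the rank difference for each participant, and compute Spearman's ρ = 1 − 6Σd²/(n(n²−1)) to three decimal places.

0.679

Ranks of variable 1: 6, 5, 1, 7, 4, 2, 3
Ranks of variable 2: 6, 5, 4, 7, 2, 3, 1
d = r₁ − r₂: 0, 0, -3, 0, 2, -1, 2
d²: 0, 0, 9, 0, 4, 1, 4; Σd² = 18
ρ = 1 − 6·18/(7·48) = 1 − 108/336 = 0.679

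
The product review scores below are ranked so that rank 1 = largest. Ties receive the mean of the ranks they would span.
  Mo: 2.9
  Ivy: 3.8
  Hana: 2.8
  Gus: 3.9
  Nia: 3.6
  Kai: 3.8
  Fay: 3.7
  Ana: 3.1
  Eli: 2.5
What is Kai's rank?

Sorted (descending): 3.9, 3.8, 3.8, 3.7, 3.6, 3.1, 2.9, 2.8, 2.5
The 2 values of 3.8 occupy positions 2–3 → average rank (2+3)/2 = 2.5.
Kai has value 3.8 → rank 2.5.

2.5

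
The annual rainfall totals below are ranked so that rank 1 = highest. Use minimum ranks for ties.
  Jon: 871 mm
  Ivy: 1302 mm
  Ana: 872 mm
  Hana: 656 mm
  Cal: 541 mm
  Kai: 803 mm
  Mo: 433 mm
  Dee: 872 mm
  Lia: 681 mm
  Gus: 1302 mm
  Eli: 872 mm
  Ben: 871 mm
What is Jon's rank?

6

Sorted (descending): 1302, 1302, 872, 872, 872, 871, 871, 803, 681, 656, 541, 433
The 2 values of 1302 occupy positions 1–2 → each gets rank 1.
The 3 values of 872 occupy positions 3–5 → each gets rank 3.
The 2 values of 871 occupy positions 6–7 → each gets rank 6.
Jon has value 871 mm → rank 6.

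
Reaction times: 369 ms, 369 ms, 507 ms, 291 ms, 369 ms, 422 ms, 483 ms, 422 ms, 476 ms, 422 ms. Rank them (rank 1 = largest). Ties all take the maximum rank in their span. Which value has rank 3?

Sorted (descending): 507, 483, 476, 422, 422, 422, 369, 369, 369, 291
The 3 values of 422 occupy positions 4–6 → each gets rank 6.
The 3 values of 369 occupy positions 7–9 → each gets rank 9.
Rank 3 → value 476.

476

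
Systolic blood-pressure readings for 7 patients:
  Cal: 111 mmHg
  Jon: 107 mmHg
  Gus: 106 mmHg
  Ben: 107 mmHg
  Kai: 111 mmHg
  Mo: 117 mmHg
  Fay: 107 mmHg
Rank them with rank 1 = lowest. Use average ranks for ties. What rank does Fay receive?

3

Sorted (ascending): 106, 107, 107, 107, 111, 111, 117
The 3 values of 107 occupy positions 2–4 → average rank 3.
The 2 values of 111 occupy positions 5–6 → average rank (5+6)/2 = 5.5.
Fay has value 107 mmHg → rank 3.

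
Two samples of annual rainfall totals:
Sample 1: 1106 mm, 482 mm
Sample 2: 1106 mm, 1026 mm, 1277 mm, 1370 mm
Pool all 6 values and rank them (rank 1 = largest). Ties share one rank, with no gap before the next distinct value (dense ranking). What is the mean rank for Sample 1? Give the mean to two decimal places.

Sorted (descending): 1370, 1277, 1106, 1106, 1026, 482
The 2 values of 1106 share dense rank 3.
Remaining distinct values take the next consecutive integers.
Sample 1 values → pooled ranks: 1106→3, 482→5
Mean rank = (3 + 5) / 2 = 4.00

4.00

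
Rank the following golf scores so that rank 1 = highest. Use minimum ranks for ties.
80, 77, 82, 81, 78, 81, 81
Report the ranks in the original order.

Sorted (descending): 82, 81, 81, 81, 80, 78, 77
The 3 values of 81 occupy positions 2–4 → each gets rank 2.

5, 7, 1, 2, 6, 2, 2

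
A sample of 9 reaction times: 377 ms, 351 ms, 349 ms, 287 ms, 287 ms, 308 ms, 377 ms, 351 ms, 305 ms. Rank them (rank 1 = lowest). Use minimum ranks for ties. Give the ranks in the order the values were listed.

8, 6, 5, 1, 1, 4, 8, 6, 3

Sorted (ascending): 287, 287, 305, 308, 349, 351, 351, 377, 377
The 2 values of 287 occupy positions 1–2 → each gets rank 1.
The 2 values of 351 occupy positions 6–7 → each gets rank 6.
The 2 values of 377 occupy positions 8–9 → each gets rank 8.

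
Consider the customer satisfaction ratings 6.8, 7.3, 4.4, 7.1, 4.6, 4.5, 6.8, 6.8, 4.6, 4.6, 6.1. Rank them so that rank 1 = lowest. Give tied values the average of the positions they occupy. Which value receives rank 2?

Sorted (ascending): 4.4, 4.5, 4.6, 4.6, 4.6, 6.1, 6.8, 6.8, 6.8, 7.1, 7.3
The 3 values of 4.6 occupy positions 3–5 → average rank 4.
The 3 values of 6.8 occupy positions 7–9 → average rank 8.
Rank 2 → value 4.5.

4.5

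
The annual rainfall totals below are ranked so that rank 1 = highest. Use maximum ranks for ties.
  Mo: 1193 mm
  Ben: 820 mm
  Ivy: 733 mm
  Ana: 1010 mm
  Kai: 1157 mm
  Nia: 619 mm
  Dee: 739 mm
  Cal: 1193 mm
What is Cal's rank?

Sorted (descending): 1193, 1193, 1157, 1010, 820, 739, 733, 619
The 2 values of 1193 occupy positions 1–2 → each gets rank 2.
Cal has value 1193 mm → rank 2.

2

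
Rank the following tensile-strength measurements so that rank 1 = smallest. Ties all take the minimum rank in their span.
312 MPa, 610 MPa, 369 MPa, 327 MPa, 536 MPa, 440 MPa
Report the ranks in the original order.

Sorted (ascending): 312, 327, 369, 440, 536, 610
No ties — each value takes its position as its rank.

1, 6, 3, 2, 5, 4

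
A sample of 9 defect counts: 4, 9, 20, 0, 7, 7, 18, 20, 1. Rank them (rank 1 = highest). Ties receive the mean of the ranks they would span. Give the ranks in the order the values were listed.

7, 4, 1.5, 9, 5.5, 5.5, 3, 1.5, 8

Sorted (descending): 20, 20, 18, 9, 7, 7, 4, 1, 0
The 2 values of 20 occupy positions 1–2 → average rank (1+2)/2 = 1.5.
The 2 values of 7 occupy positions 5–6 → average rank (5+6)/2 = 5.5.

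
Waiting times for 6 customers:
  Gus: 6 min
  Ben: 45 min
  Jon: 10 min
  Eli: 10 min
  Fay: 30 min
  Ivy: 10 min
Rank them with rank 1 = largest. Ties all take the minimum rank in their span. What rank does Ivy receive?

Sorted (descending): 45, 30, 10, 10, 10, 6
The 3 values of 10 occupy positions 3–5 → each gets rank 3.
Ivy has value 10 min → rank 3.

3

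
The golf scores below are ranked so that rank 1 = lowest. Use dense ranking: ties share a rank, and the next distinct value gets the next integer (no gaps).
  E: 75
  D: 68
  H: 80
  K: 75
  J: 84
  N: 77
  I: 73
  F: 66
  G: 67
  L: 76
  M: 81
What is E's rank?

Sorted (ascending): 66, 67, 68, 73, 75, 75, 76, 77, 80, 81, 84
The 2 values of 75 share dense rank 5.
Remaining distinct values take the next consecutive integers.
E has value 75 → rank 5.

5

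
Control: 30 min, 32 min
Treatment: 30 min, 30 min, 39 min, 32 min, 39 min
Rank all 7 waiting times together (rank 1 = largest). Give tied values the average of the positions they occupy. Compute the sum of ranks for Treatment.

18.5

Sorted (descending): 39, 39, 32, 32, 30, 30, 30
The 2 values of 39 occupy positions 1–2 → average rank (1+2)/2 = 1.5.
The 2 values of 32 occupy positions 3–4 → average rank (3+4)/2 = 3.5.
The 3 values of 30 occupy positions 5–7 → average rank 6.
Treatment values → pooled ranks: 30→6, 30→6, 39→1.5, 32→3.5, 39→1.5
Rank sum = 6 + 6 + 1.5 + 3.5 + 1.5 = 18.5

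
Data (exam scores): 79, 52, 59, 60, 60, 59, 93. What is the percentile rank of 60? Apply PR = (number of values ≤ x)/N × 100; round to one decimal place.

N = 7.
Strictly below 60: 3. Equal to 60: 2.
PR = 5/7 × 100 = 71.4

71.4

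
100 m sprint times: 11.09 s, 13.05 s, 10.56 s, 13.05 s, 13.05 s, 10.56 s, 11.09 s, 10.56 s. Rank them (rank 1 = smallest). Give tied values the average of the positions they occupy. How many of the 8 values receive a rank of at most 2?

3

Sorted (ascending): 10.56, 10.56, 10.56, 11.09, 11.09, 13.05, 13.05, 13.05
The 3 values of 10.56 occupy positions 1–3 → average rank 2.
The 2 values of 11.09 occupy positions 4–5 → average rank (4+5)/2 = 4.5.
The 3 values of 13.05 occupy positions 6–8 → average rank 7.
Ranks ≤ 2: {2, 2, 2} → 3 values.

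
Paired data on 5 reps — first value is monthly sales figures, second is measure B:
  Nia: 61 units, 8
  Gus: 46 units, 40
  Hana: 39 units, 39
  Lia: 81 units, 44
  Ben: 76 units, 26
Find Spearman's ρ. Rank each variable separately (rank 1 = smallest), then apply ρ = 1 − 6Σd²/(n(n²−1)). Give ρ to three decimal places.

0.200

Ranks of variable 1: 3, 2, 1, 5, 4
Ranks of variable 2: 1, 4, 3, 5, 2
d = r₁ − r₂: 2, -2, -2, 0, 2
d²: 4, 4, 4, 0, 4; Σd² = 16
ρ = 1 − 6·16/(5·24) = 1 − 96/120 = 0.200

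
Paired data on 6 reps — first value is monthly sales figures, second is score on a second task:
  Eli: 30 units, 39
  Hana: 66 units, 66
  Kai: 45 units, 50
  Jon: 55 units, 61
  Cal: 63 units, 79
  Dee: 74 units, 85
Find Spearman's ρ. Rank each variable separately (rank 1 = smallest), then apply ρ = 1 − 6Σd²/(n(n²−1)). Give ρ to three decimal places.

Ranks of variable 1: 1, 5, 2, 3, 4, 6
Ranks of variable 2: 1, 4, 2, 3, 5, 6
d = r₁ − r₂: 0, 1, 0, 0, -1, 0
d²: 0, 1, 0, 0, 1, 0; Σd² = 2
ρ = 1 − 6·2/(6·35) = 1 − 12/210 = 0.943

0.943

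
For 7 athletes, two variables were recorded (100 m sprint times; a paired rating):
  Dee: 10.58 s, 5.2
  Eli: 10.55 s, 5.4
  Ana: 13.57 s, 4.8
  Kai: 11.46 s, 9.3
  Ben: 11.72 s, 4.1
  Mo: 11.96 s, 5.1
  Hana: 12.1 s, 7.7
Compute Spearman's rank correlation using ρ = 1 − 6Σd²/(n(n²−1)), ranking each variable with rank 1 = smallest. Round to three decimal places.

Ranks of variable 1: 2, 1, 7, 3, 4, 5, 6
Ranks of variable 2: 4, 5, 2, 7, 1, 3, 6
d = r₁ − r₂: -2, -4, 5, -4, 3, 2, 0
d²: 4, 16, 25, 16, 9, 4, 0; Σd² = 74
ρ = 1 − 6·74/(7·48) = 1 − 444/336 = -0.321

-0.321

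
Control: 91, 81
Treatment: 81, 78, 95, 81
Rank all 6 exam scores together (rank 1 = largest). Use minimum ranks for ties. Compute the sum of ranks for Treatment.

Sorted (descending): 95, 91, 81, 81, 81, 78
The 3 values of 81 occupy positions 3–5 → each gets rank 3.
Treatment values → pooled ranks: 81→3, 78→6, 95→1, 81→3
Rank sum = 3 + 6 + 1 + 3 = 13

13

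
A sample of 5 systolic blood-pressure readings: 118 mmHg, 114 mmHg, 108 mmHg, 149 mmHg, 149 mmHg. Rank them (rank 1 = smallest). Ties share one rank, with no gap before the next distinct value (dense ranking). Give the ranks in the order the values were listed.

Sorted (ascending): 108, 114, 118, 149, 149
The 2 values of 149 share dense rank 4.
Remaining distinct values take the next consecutive integers.

3, 2, 1, 4, 4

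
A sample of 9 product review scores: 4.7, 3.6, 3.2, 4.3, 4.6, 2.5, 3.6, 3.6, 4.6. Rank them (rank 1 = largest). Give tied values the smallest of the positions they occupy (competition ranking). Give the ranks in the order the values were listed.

1, 5, 8, 4, 2, 9, 5, 5, 2

Sorted (descending): 4.7, 4.6, 4.6, 4.3, 3.6, 3.6, 3.6, 3.2, 2.5
The 2 values of 4.6 occupy positions 2–3 → each gets rank 2.
The 3 values of 3.6 occupy positions 5–7 → each gets rank 5.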